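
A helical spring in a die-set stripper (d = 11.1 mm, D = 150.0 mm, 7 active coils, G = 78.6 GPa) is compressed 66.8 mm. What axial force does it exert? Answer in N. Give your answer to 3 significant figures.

422 N

k = Gd⁴/(8D³N_a) = (78.6×10³)(11.1⁴)/(8·150.0³·7) = 6.3132 N/mm
F = k·δ = 6.3132 × 66.8 = 421.72 N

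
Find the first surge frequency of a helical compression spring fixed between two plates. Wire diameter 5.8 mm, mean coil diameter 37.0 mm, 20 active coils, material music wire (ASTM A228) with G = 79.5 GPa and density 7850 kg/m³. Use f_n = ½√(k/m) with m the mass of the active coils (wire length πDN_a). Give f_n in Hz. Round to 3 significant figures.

75.9 Hz

k = Gd⁴/(8D³N_a) = (79.5×10³)(5.8⁴)/(8·37.0³·20) = 11.101 N/mm = 11101 N/m
Wire length L = πDN_a = π·37.0·20 = 2324.8 mm
m = ρ·(πd²/4)·L = 7850 × 26.421×10⁻⁶ m² × 2.3248 m = 0.48217 kg
f_n = ½√(k/m) = 0.5·√(11101/0.48217) = 0.5·√(23023) = 75.866 Hz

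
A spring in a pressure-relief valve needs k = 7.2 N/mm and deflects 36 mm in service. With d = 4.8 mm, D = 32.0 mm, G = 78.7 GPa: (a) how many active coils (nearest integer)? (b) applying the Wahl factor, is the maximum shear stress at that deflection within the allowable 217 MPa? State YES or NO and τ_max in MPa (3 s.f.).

N_a = Gd⁴/(8D³k) = (78.7×10³)(4.8⁴)/(8·32.0³·7.2) = 22.13 → N_a = 22
Actual rate k = Gd⁴/(8D³·22) = 7.244 N/mm
Working load F = kδ = 7.244·36 = 260.78 N
C = 32.0/4.8 = 6.6667; K_W = (4C−1)/(4C−4)+0.615/C = 1.2246
τ_max = K_W·8FD/(πd³) = 1.2246·192.15 = 235.31 MPa
τ_max > 217 MPa → exceeds allowable

(a) 22 coils; (b) NO, τ_max = 235 MPa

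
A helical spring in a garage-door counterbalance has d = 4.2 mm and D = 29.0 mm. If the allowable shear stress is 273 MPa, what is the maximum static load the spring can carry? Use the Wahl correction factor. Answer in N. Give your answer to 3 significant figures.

C = D/d = 29.0/4.2 = 6.9048
K_W = (4C−1)/(4C−4) + 0.615/C = 26.619/23.619 + 0.0891 = 1.2161
τ_max = K·8FD/(πd³) → F_max = τ_allow·πd³/(8DK)
F_max = 273·π·4.2³/(8·29.0·1.2161) = 63542/282.13 = 225.22 N

225 N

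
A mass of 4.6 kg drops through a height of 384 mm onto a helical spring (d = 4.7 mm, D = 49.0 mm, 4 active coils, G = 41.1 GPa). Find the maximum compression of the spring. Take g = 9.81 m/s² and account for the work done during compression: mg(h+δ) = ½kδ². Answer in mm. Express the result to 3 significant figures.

89.6 mm

k = Gd⁴/(8D³N_a) = (41.1×10³)(4.7⁴)/(8·49.0³·4) = 5.3272 N/mm
W = mg = 4.6 × 9.81 = 45.126 N
½kδ² − Wδ − Wh = 0 → δ = (W + √(W² + 2kWh))/k
δ = (45.126 + √(2036.4 + 184622))/5.3272 = (45.126 + 432.04)/5.3272 = 89.572 mm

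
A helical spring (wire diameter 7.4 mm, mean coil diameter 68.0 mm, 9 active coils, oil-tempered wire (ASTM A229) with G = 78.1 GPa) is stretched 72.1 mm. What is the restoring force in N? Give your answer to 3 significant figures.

746 N

k = Gd⁴/(8D³N_a) = (78.1×10³)(7.4⁴)/(8·68.0³·9) = 10.345 N/mm
F = k·δ = 10.345 × 72.1 = 745.85 N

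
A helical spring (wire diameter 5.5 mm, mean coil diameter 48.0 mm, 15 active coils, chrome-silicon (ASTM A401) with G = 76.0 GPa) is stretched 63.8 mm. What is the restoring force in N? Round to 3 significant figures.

334 N

k = Gd⁴/(8D³N_a) = (76.0×10³)(5.5⁴)/(8·48.0³·15) = 5.2403 N/mm
F = k·δ = 5.2403 × 63.8 = 334.33 N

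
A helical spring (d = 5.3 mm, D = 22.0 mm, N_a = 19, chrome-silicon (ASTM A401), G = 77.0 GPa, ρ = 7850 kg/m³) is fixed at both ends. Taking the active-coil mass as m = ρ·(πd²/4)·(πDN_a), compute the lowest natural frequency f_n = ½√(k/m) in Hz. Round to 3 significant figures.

k = Gd⁴/(8D³N_a) = (77.0×10³)(5.3⁴)/(8·22.0³·19) = 37.539 N/mm = 37539 N/m
Wire length L = πDN_a = π·22.0·19 = 1313.2 mm
m = ρ·(πd²/4)·L = 7850 × 22.062×10⁻⁶ m² × 1.3132 m = 0.22742 kg
f_n = ½√(k/m) = 0.5·√(37539/0.22742) = 0.5·√(1.6506e+05) = 203.14 Hz

203 Hz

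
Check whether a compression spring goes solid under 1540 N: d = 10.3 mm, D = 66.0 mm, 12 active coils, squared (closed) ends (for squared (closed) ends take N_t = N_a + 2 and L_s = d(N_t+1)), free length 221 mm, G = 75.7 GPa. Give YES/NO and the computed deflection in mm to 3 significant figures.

NO, δ = 49.9 mm

k = Gd⁴/(8D³N_a) = (75.7×10³)(10.3⁴)/(8·66.0³·12) = 30.87 N/mm
N_t = 14; L_s = 10.3·15 = 154.5 mm; δ_solid = L₀ − L_s = 221 − 154.5 = 66.5 mm
δ = F/k = 1540/30.87 = 49.886 mm
δ < δ_solid → spring does not go solid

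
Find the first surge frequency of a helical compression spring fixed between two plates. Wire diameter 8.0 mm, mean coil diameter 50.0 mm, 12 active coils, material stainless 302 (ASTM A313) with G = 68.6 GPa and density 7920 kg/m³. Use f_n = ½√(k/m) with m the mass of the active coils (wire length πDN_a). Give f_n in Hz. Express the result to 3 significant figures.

k = Gd⁴/(8D³N_a) = (68.6×10³)(8.0⁴)/(8·50.0³·12) = 23.415 N/mm = 23415 N/m
Wire length L = πDN_a = π·50.0·12 = 1885 mm
m = ρ·(πd²/4)·L = 7920 × 50.265×10⁻⁶ m² × 1.885 m = 0.75041 kg
f_n = ½√(k/m) = 0.5·√(23415/0.75041) = 0.5·√(31204) = 88.323 Hz

88.3 Hz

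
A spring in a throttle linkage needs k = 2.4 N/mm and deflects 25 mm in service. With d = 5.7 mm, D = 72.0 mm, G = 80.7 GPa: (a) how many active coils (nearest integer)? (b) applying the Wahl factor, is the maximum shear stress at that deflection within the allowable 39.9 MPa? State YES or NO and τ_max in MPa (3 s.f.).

N_a = Gd⁴/(8D³k) = (80.7×10³)(5.7⁴)/(8·72.0³·2.4) = 11.89 → N_a = 12
Actual rate k = Gd⁴/(8D³·12) = 2.3774 N/mm
Working load F = kδ = 2.3774·25 = 59.435 N
C = 72.0/5.7 = 12.6316; K_W = (4C−1)/(4C−4)+0.615/C = 1.1132
τ_max = K_W·8FD/(πd³) = 1.1132·58.843 = 65.502 MPa
τ_max > 39.9 MPa → exceeds allowable

(a) 12 coils; (b) NO, τ_max = 65.5 MPa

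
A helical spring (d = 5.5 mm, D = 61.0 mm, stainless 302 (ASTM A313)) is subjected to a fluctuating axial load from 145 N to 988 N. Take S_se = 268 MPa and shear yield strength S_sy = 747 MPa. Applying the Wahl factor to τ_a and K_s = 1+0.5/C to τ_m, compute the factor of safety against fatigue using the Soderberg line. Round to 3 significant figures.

C = D/d = 61.0/5.5 = 11.0909; K_W = (4C−1)/(4C−4)+0.615/C = 1.1298; K_s = 1+0.5/C = 1.0451
F_a = (F_max−F_min)/2 = 421.5 N; F_m = (F_max+F_min)/2 = 566.5 N
τ_a = K_W·8F_aD/(πd³) = 1.1298 × 393.53 = 444.6 MPa
τ_m = K_s·8F_mD/(πd³) = 1.0451 × 528.91 = 552.75 MPa
Soderberg: 1/n_f = τ_a/S_se + τ_m/S_sy = 444.6/268 + 552.75/747 = 1.65896 + 0.73997 = 2.3989
n_f = 1/2.3989 = 0.4169

0.417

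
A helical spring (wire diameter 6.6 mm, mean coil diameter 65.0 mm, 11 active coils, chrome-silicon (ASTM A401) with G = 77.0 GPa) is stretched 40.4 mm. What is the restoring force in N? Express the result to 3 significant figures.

244 N

k = Gd⁴/(8D³N_a) = (77.0×10³)(6.6⁴)/(8·65.0³·11) = 6.0457 N/mm
F = k·δ = 6.0457 × 40.4 = 244.24 N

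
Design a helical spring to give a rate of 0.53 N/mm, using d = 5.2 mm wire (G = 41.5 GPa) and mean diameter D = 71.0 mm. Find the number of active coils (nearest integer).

20

N_a = Gd⁴/(8D³k) = (41.5×10³ × 5.2⁴)/(8 × 71.0³ × 0.53)
    = 3.03432e+07 / 1.51754e+06 = 19.99 → 20 coils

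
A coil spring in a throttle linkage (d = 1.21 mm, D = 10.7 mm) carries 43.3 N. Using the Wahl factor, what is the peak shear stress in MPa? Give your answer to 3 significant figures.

776 MPa

Spring index C = D/d = 10.7/1.21 = 8.8430
K_W = (4C−1)/(4C−4) + 0.615/C = 34.372/31.372 + 0.0695 = 1.1652
τ₀ = 8FD/(πd³) = 8·43.3·10.7/(π·1.21³) = 3706.48/5.5655 = 665.97 MPa
τ_max = K·τ₀ = 1.1652 × 665.97 = 775.97 MPa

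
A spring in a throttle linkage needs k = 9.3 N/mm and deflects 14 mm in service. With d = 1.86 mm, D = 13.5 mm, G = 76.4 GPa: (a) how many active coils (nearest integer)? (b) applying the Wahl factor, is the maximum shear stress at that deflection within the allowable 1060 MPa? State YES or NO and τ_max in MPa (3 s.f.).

N_a = Gd⁴/(8D³k) = (76.4×10³)(1.86⁴)/(8·13.5³·9.3) = 4.995 → N_a = 5
Actual rate k = Gd⁴/(8D³·5) = 9.2915 N/mm
Working load F = kδ = 9.2915·14 = 130.08 N
C = 13.5/1.86 = 7.2581; K_W = (4C−1)/(4C−4)+0.615/C = 1.2046
τ_max = K_W·8FD/(πd³) = 1.2046·694.94 = 837.11 MPa
τ_max ≤ 1060 MPa → acceptable

(a) 5 coils; (b) YES, τ_max = 837 MPa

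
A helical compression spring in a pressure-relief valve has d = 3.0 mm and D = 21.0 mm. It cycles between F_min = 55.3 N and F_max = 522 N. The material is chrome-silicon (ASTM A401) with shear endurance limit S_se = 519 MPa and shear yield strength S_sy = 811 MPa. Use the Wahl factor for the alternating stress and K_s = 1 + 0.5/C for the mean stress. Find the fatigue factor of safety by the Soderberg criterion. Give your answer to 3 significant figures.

0.545

C = D/d = 21.0/3.0 = 7.0000; K_W = (4C−1)/(4C−4)+0.615/C = 1.2129; K_s = 1+0.5/C = 1.0714
F_a = (F_max−F_min)/2 = 233.35 N; F_m = (F_max+F_min)/2 = 288.65 N
τ_a = K_W·8F_aD/(πd³) = 1.2129 × 462.17 = 560.55 MPa
τ_m = K_s·8F_mD/(πd³) = 1.0714 × 571.7 = 612.53 MPa
Soderberg: 1/n_f = τ_a/S_se + τ_m/S_sy = 560.55/519 + 612.53/811 = 1.08005 + 0.75528 = 1.8353
n_f = 1/1.8353 = 0.5449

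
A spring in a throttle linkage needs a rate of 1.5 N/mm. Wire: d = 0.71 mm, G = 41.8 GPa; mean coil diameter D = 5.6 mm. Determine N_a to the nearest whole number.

N_a = Gd⁴/(8D³k) = (41.8×10³ × 0.71⁴)/(8 × 5.6³ × 1.5)
    = 10622.1 / 2107.39 = 5.04 → 5 coils

5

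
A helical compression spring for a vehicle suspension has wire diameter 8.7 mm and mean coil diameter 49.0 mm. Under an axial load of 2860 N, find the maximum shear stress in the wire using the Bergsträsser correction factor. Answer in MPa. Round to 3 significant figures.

681 MPa

Spring index C = D/d = 49.0/8.7 = 5.6322
K_B = (4C+2)/(4C−3) = 24.529/19.529 = 1.2560
τ₀ = 8FD/(πd³) = 8·2860·49.0/(π·8.7³) = 1.12112e+06/2068.7 = 541.93 MPa
τ_max = K·τ₀ = 1.2560 × 541.93 = 680.68 MPa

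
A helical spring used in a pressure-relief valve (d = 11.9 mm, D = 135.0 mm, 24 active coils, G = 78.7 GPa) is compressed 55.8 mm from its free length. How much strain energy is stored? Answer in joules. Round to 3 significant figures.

k = Gd⁴/(8D³N_a) = (78.7×10³)(11.9⁴)/(8·135.0³·24) = 3.3409 N/mm
U = ½kδ² = 0.5 × 3.3409 × 55.8² = 5201.1 N·mm = 5.2011 J

5.20 J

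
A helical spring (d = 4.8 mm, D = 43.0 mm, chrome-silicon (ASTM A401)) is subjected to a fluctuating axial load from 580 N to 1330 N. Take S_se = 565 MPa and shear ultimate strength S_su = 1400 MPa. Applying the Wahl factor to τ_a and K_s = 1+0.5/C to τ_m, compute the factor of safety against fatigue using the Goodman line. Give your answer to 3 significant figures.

0.677

C = D/d = 43.0/4.8 = 8.9583; K_W = (4C−1)/(4C−4)+0.615/C = 1.1629; K_s = 1+0.5/C = 1.0558
F_a = (F_max−F_min)/2 = 375 N; F_m = (F_max+F_min)/2 = 955 N
τ_a = K_W·8F_aD/(πd³) = 1.1629 × 371.29 = 431.77 MPa
τ_m = K_s·8F_mD/(πd³) = 1.0558 × 945.56 = 998.33 MPa
Goodman: 1/n_f = τ_a/S_se + τ_m/S_su = 431.77/565 + 998.33/1400 = 0.76420 + 0.71310 = 1.4773
n_f = 1/1.4773 = 0.6769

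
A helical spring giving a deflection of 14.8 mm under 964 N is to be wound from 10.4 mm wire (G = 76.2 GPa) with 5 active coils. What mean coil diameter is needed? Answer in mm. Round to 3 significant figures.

69.9 mm

Required rate k = F/δ = 964/14.8 = 65.135 N/mm
D = (Gd⁴/(8N_a·k))^(1/3) = (76.2×10³·10.4⁴/(8·5·65.135))^(1/3)
  = (342147)^(1/3) = 69.9419 mm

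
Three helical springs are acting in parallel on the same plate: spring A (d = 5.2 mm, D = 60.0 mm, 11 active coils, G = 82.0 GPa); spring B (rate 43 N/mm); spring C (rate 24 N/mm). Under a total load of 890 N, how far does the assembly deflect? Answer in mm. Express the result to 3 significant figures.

12.7 mm

k_A = Gd⁴/(8D³N_a) = (82.0×10³)(5.2⁴)/(8·60.0³·11) = 3.1542 N/mm
Parallel: k_eq = 3.1542 + 43 + 24 = 70.154 N/mm
δ = F/k_eq = 890/70.154 = 12.686 mm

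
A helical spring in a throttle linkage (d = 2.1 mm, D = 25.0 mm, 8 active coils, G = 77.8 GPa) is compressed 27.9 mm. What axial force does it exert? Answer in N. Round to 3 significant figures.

k = Gd⁴/(8D³N_a) = (77.8×10³)(2.1⁴)/(8·25.0³·8) = 1.5131 N/mm
F = k·δ = 1.5131 × 27.9 = 42.214 N

42.2 N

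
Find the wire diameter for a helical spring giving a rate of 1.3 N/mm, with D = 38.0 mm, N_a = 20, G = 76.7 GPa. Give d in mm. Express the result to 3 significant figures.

d = (8D³N_a·k / G)^(1/4) = (8·38.0³·20·1.3 / (76.7×10³))^0.25
  = (148.81)^0.25 = 3.4926 mm

3.49 mm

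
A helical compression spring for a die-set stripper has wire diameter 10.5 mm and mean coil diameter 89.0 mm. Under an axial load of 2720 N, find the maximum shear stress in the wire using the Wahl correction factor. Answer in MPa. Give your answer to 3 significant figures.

625 MPa

Spring index C = D/d = 89.0/10.5 = 8.4762
K_W = (4C−1)/(4C−4) + 0.615/C = 32.905/29.905 + 0.0726 = 1.1729
τ₀ = 8FD/(πd³) = 8·2720·89.0/(π·10.5³) = 1.93664e+06/3636.8 = 532.51 MPa
τ_max = K·τ₀ = 1.1729 × 532.51 = 624.57 MPa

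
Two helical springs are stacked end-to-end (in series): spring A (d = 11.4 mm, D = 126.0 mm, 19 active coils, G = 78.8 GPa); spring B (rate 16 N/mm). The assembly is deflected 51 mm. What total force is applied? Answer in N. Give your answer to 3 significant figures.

k_A = Gd⁴/(8D³N_a) = (78.8×10³)(11.4⁴)/(8·126.0³·19) = 4.3771 N/mm
Series: 1/k_eq = 1/4.3771 + 1/16 = 0.29096; k_eq = 3.4369 N/mm
F = k_eq·δ = 3.4369·51 = 175.28 N

175 N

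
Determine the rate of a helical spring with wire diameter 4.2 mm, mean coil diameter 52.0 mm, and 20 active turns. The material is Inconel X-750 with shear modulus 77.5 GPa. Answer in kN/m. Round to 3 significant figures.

k = Gd⁴/(8D³N_a) = (77.5×10³ × 4.2⁴) / (8 × 52.0³ × 20)
  = 2.41156e+07 / 2.24973e+07 = 1.0719 N/mm

1.07 kN/m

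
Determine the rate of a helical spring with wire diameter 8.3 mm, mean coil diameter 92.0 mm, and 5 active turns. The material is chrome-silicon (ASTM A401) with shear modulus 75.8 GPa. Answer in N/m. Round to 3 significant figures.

k = Gd⁴/(8D³N_a) = (75.8×10³ × 8.3⁴) / (8 × 92.0³ × 5)
  = 3.59734e+08 / 3.11475e+07 = 11.549 N/mm = 11549 N/m

11500 N/m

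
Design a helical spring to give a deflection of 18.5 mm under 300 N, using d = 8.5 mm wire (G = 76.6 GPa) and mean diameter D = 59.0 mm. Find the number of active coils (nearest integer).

15

Required rate k = F/δ = 300/18.5 = 16.216 N/mm
N_a = Gd⁴/(8D³k) = (76.6×10³ × 8.5⁴)/(8 × 59.0³ × 16.216)
    = 3.99857e+08 / 2.66438e+07 = 15.01 → 15 coils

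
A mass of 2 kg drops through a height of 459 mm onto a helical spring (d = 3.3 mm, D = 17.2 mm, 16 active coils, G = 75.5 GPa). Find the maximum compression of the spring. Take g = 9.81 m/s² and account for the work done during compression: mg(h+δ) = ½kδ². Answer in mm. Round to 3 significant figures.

k = Gd⁴/(8D³N_a) = (75.5×10³)(3.3⁴)/(8·17.2³·16) = 13.747 N/mm
W = mg = 2 × 9.81 = 19.62 N
½kδ² − Wδ − Wh = 0 → δ = (W + √(W² + 2kWh))/k
δ = (19.62 + √(384.94 + 247599))/13.747 = (19.62 + 497.98)/13.747 = 37.652 mm

37.7 mm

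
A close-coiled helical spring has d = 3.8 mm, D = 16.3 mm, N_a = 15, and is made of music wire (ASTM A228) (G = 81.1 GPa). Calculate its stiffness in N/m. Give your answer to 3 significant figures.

k = Gd⁴/(8D³N_a) = (81.1×10³ × 3.8⁴) / (8 × 16.3³ × 15)
  = 1.69105e+07 / 519690 = 32.54 N/mm = 32540 N/m

32500 N/m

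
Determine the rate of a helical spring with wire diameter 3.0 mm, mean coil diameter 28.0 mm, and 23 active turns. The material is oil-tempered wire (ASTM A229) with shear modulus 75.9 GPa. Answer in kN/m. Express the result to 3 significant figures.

k = Gd⁴/(8D³N_a) = (75.9×10³ × 3.0⁴) / (8 × 28.0³ × 23)
  = 6.1479e+06 / 4.03917e+06 = 1.5221 N/mm

1.52 kN/m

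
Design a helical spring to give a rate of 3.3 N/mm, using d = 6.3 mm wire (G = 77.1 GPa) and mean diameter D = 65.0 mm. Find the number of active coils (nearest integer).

17

N_a = Gd⁴/(8D³k) = (77.1×10³ × 6.3⁴)/(8 × 65.0³ × 3.3)
    = 1.21455e+08 / 7.2501e+06 = 16.75 → 17 coils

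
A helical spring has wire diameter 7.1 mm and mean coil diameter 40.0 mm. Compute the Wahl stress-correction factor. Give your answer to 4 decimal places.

1.2710

C = D/d = 40.0/7.1 = 5.6338
K_W = (4C−1)/(4C−4) + 0.615/C = 21.535/18.535 + 0.1092 = 1.2710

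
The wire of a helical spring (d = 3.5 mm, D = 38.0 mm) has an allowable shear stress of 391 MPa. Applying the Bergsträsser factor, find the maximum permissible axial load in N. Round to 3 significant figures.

154 N

C = D/d = 38.0/3.5 = 10.8571
K_B = (4C+2)/(4C−3) = 45.429/40.429 = 1.1237
τ_max = K·8FD/(πd³) → F_max = τ_allow·πd³/(8DK)
F_max = 391·π·3.5³/(8·38.0·1.1237) = 52666/341.6 = 154.18 N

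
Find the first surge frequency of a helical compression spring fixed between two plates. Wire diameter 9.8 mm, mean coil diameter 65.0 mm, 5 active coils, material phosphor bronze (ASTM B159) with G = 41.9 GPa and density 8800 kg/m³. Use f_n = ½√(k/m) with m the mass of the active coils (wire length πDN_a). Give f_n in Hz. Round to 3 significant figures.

k = Gd⁴/(8D³N_a) = (41.9×10³)(9.8⁴)/(8·65.0³·5) = 35.182 N/mm = 35182 N/m
Wire length L = πDN_a = π·65.0·5 = 1021 mm
m = ρ·(πd²/4)·L = 8800 × 75.43×10⁻⁶ m² × 1.021 m = 0.67773 kg
f_n = ½√(k/m) = 0.5·√(35182/0.67773) = 0.5·√(51911) = 113.92 Hz

114 Hz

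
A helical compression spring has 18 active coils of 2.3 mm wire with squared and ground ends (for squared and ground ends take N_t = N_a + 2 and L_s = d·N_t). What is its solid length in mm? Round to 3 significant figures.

squared and ground ends: N_t = N_a + 2 = 18 + 2 = 20
L_s = d·N_t = 2.3 × 20 = 46 mm

46.0 mm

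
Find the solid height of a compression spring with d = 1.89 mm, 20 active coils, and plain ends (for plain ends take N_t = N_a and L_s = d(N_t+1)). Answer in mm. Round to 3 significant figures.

39.7 mm

plain ends: N_t = N_a = 20
L_s = d·(N_t+1) = 1.89 × 21 = 39.69 mm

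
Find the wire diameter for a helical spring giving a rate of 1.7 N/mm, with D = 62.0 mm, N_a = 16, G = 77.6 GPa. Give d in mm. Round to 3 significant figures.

5.08 mm

d = (8D³N_a·k / G)^(1/4) = (8·62.0³·16·1.7 / (77.6×10³))^0.25
  = (668.3)^0.25 = 5.0844 mm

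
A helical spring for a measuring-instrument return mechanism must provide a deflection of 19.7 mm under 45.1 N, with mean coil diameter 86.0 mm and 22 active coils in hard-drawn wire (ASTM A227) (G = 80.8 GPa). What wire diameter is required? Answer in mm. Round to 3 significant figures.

Required rate k = F/δ = 45.1/19.7 = 2.2893 N/mm
d = (8D³N_a·k / G)^(1/4) = (8·86.0³·22·2.2893 / (80.8×10³))^0.25
  = (3171.8)^0.25 = 7.5046 mm

7.50 mm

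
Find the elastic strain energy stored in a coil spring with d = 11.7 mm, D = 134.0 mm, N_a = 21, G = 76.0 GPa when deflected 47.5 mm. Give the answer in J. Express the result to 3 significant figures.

3.97 J

k = Gd⁴/(8D³N_a) = (76.0×10³)(11.7⁴)/(8·134.0³·21) = 3.5232 N/mm
U = ½kδ² = 0.5 × 3.5232 × 47.5² = 3974.6 N·mm = 3.9746 J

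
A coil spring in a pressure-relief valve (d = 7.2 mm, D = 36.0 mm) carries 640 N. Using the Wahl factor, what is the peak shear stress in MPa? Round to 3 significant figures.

Spring index C = D/d = 36.0/7.2 = 5.0000
K_W = (4C−1)/(4C−4) + 0.615/C = 19.000/16.000 + 0.1230 = 1.3105
τ₀ = 8FD/(πd³) = 8·640·36.0/(π·7.2³) = 184320/1172.6 = 157.19 MPa
τ_max = K·τ₀ = 1.3105 × 157.19 = 206 MPa

206 MPa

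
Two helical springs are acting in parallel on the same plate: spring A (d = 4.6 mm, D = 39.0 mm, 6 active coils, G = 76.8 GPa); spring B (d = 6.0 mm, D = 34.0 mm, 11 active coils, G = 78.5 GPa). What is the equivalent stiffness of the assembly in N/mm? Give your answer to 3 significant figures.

k_A = Gd⁴/(8D³N_a) = (76.8×10³)(4.6⁴)/(8·39.0³·6) = 12.077 N/mm
k_B = Gd⁴/(8D³N_a) = (78.5×10³)(6.0⁴)/(8·34.0³·11) = 29.414 N/mm
Parallel: k_eq = 12.077 + 29.414 = 41.491 N/mm

41.5 N/mm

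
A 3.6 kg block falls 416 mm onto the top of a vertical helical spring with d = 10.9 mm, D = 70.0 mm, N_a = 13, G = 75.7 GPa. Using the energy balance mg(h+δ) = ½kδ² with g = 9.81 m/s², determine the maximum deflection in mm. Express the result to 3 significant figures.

k = Gd⁴/(8D³N_a) = (75.7×10³)(10.9⁴)/(8·70.0³·13) = 29.955 N/mm
W = mg = 3.6 × 9.81 = 35.316 N
½kδ² − Wδ − Wh = 0 → δ = (W + √(W² + 2kWh))/k
δ = (35.316 + √(1247.2 + 880175))/29.955 = (35.316 + 938.84)/29.955 = 32.52 mm

32.5 mm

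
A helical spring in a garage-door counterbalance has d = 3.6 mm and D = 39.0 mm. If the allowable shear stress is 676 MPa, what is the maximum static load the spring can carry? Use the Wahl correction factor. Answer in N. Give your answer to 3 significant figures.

C = D/d = 39.0/3.6 = 10.8333
K_W = (4C−1)/(4C−4) + 0.615/C = 42.333/39.333 + 0.0568 = 1.1330
τ_max = K·8FD/(πd³) → F_max = τ_allow·πd³/(8DK)
F_max = 676·π·3.6³/(8·39.0·1.1330) = 99084/353.51 = 280.29 N

280 N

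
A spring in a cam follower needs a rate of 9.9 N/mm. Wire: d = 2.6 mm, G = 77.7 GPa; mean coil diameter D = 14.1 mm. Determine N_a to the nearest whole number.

16

N_a = Gd⁴/(8D³k) = (77.7×10³ × 2.6⁴)/(8 × 14.1³ × 9.9)
    = 3.5507e+06 / 222015 = 15.99 → 16 coils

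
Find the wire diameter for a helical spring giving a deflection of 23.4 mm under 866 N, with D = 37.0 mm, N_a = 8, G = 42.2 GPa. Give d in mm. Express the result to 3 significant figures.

7.30 mm

Required rate k = F/δ = 866/23.4 = 37.009 N/mm
d = (8D³N_a·k / G)^(1/4) = (8·37.0³·8·37.009 / (42.2×10³))^0.25
  = (2843)^0.25 = 7.3020 mm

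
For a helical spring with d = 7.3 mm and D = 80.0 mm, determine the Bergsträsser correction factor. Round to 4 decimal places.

1.1224

C = D/d = 80.0/7.3 = 10.9589
K_B = (4C+2)/(4C−3) = 45.836/40.836 = 1.1224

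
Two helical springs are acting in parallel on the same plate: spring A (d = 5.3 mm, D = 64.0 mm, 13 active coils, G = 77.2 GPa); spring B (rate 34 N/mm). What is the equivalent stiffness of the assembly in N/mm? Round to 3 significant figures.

k_A = Gd⁴/(8D³N_a) = (77.2×10³)(5.3⁴)/(8·64.0³·13) = 2.2343 N/mm
Parallel: k_eq = 2.2343 + 34 = 36.234 N/mm

36.2 N/mm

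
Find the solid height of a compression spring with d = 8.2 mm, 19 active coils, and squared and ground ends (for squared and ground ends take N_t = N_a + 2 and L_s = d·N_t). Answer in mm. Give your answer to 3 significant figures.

squared and ground ends: N_t = N_a + 2 = 19 + 2 = 21
L_s = d·N_t = 8.2 × 21 = 172.2 mm

172 mm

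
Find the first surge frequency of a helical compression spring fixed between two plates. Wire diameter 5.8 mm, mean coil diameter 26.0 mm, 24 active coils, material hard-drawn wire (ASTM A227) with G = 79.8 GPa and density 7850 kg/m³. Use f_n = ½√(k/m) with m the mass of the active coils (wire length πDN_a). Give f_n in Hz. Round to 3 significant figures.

k = Gd⁴/(8D³N_a) = (79.8×10³)(5.8⁴)/(8·26.0³·24) = 26.76 N/mm = 26760 N/m
Wire length L = πDN_a = π·26.0·24 = 1960.4 mm
m = ρ·(πd²/4)·L = 7850 × 26.421×10⁻⁶ m² × 1.9604 m = 0.40658 kg
f_n = ½√(k/m) = 0.5·√(26760/0.40658) = 0.5·√(65818) = 128.27 Hz

128 Hz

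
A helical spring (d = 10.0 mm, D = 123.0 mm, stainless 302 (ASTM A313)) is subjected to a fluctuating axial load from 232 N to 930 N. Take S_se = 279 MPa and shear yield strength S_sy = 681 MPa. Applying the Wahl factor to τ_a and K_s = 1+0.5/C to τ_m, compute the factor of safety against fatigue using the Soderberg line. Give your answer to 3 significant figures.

1.40

C = D/d = 123.0/10.0 = 12.3000; K_W = (4C−1)/(4C−4)+0.615/C = 1.1164; K_s = 1+0.5/C = 1.0407
F_a = (F_max−F_min)/2 = 349 N; F_m = (F_max+F_min)/2 = 581 N
τ_a = K_W·8F_aD/(πd³) = 1.1164 × 109.31 = 122.03 MPa
τ_m = K_s·8F_mD/(πd³) = 1.0407 × 181.98 = 189.38 MPa
Soderberg: 1/n_f = τ_a/S_se + τ_m/S_sy = 122.03/279 + 189.38/681 = 0.43740 + 0.27809 = 0.71548
n_f = 1/0.71548 = 1.398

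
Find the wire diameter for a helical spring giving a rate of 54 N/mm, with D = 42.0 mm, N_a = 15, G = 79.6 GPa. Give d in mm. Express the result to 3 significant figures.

d = (8D³N_a·k / G)^(1/4) = (8·42.0³·15·54 / (79.6×10³))^0.25
  = (6031.3)^0.25 = 8.8126 mm

8.81 mm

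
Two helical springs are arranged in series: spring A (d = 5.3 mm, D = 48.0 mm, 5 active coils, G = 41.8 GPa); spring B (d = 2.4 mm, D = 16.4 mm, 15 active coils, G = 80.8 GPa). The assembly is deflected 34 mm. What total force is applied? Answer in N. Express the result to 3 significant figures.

k_A = Gd⁴/(8D³N_a) = (41.8×10³)(5.3⁴)/(8·48.0³·5) = 7.4558 N/mm
k_B = Gd⁴/(8D³N_a) = (80.8×10³)(2.4⁴)/(8·16.4³·15) = 5.0646 N/mm
Series: 1/k_eq = 1/7.4558 + 1/5.0646 = 0.33157; k_eq = 3.0159 N/mm
F = k_eq·δ = 3.0159·34 = 102.54 N

103 N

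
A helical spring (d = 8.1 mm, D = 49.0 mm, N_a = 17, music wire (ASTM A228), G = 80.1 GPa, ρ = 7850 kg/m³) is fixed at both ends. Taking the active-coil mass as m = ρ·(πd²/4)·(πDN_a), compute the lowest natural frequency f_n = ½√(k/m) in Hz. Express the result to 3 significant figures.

71.3 Hz

k = Gd⁴/(8D³N_a) = (80.1×10³)(8.1⁴)/(8·49.0³·17) = 21.55 N/mm = 21550 N/m
Wire length L = πDN_a = π·49.0·17 = 2616.9 mm
m = ρ·(πd²/4)·L = 7850 × 51.53×10⁻⁶ m² × 2.6169 m = 1.0586 kg
f_n = ½√(k/m) = 0.5·√(21550/1.0586) = 0.5·√(20357) = 71.34 Hz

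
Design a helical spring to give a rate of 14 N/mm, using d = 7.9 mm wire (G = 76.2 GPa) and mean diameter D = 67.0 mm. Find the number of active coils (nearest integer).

9

N_a = Gd⁴/(8D³k) = (76.2×10³ × 7.9⁴)/(8 × 67.0³ × 14)
    = 2.968e+08 / 3.36855e+07 = 8.811 → 9 coils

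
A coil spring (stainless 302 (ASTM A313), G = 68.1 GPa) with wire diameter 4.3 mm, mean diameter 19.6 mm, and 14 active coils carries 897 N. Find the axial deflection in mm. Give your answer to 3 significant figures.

k = Gd⁴/(8D³N_a) = (68.1×10³)(4.3⁴)/(8·19.6³·14) = 27.608 N/mm
δ = F/k = 897 / 27.608 = 32.491 mm

32.5 mm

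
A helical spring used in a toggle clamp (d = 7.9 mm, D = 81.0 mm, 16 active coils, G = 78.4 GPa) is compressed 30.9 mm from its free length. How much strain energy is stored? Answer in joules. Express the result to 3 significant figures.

2.14 J

k = Gd⁴/(8D³N_a) = (78.4×10³)(7.9⁴)/(8·81.0³·16) = 4.4891 N/mm
U = ½kδ² = 0.5 × 4.4891 × 30.9² = 2143.1 N·mm = 2.1431 J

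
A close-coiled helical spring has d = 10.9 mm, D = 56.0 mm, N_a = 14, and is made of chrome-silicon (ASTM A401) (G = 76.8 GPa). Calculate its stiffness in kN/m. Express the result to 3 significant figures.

55.1 kN/m

k = Gd⁴/(8D³N_a) = (76.8×10³ × 10.9⁴) / (8 × 56.0³ × 14)
  = 1.08409e+09 / 1.9669e+07 = 55.117 N/mm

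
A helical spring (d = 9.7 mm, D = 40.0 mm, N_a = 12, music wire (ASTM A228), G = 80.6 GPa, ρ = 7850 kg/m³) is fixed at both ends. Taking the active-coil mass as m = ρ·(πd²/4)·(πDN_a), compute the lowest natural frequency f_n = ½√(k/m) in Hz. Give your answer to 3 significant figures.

k = Gd⁴/(8D³N_a) = (80.6×10³)(9.7⁴)/(8·40.0³·12) = 116.14 N/mm = 1.1614e+05 N/m
Wire length L = πDN_a = π·40.0·12 = 1508 mm
m = ρ·(πd²/4)·L = 7850 × 73.898×10⁻⁶ m² × 1.508 m = 0.87477 kg
f_n = ½√(k/m) = 0.5·√(1.1614e+05/0.87477) = 0.5·√(1.3276e+05) = 182.18 Hz

182 Hz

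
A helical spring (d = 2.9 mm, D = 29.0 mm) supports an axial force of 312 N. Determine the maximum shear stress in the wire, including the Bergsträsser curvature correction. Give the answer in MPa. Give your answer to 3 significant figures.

Spring index C = D/d = 29.0/2.9 = 10.0000
K_B = (4C+2)/(4C−3) = 42.000/37.000 = 1.1351
τ₀ = 8FD/(πd³) = 8·312·29.0/(π·2.9³) = 72384/76.62 = 944.71 MPa
τ_max = K·τ₀ = 1.1351 × 944.71 = 1072.4 MPa

1070 MPa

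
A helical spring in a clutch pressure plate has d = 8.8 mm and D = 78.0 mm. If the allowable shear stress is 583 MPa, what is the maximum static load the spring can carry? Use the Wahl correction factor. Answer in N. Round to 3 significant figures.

C = D/d = 78.0/8.8 = 8.8636
K_W = (4C−1)/(4C−4) + 0.615/C = 34.455/31.455 + 0.0694 = 1.1648
τ_max = K·8FD/(πd³) → F_max = τ_allow·πd³/(8DK)
F_max = 583·π·8.8³/(8·78.0·1.1648) = 1.2481e+06/726.81 = 1717.3 N

1720 N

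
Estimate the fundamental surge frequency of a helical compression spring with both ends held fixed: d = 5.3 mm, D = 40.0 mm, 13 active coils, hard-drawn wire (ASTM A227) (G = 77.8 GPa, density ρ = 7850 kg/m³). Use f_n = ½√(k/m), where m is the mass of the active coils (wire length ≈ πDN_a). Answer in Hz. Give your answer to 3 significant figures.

90.3 Hz

k = Gd⁴/(8D³N_a) = (77.8×10³)(5.3⁴)/(8·40.0³·13) = 9.2229 N/mm = 9222.9 N/m
Wire length L = πDN_a = π·40.0·13 = 1633.6 mm
m = ρ·(πd²/4)·L = 7850 × 22.062×10⁻⁶ m² × 1.6336 m = 0.28292 kg
f_n = ½√(k/m) = 0.5·√(9222.9/0.28292) = 0.5·√(32599) = 90.276 Hz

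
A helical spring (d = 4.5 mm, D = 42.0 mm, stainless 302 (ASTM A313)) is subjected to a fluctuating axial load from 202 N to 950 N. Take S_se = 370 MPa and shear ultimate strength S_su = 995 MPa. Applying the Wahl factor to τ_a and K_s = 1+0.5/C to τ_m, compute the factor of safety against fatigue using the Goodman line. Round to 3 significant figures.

0.479

C = D/d = 42.0/4.5 = 9.3333; K_W = (4C−1)/(4C−4)+0.615/C = 1.1559; K_s = 1+0.5/C = 1.0536
F_a = (F_max−F_min)/2 = 374 N; F_m = (F_max+F_min)/2 = 576 N
τ_a = K_W·8F_aD/(πd³) = 1.1559 × 438.96 = 507.39 MPa
τ_m = K_s·8F_mD/(πd³) = 1.0536 × 676.04 = 712.26 MPa
Goodman: 1/n_f = τ_a/S_se + τ_m/S_su = 507.39/370 + 712.26/995 = 1.37132 + 0.71584 = 2.0872
n_f = 1/2.0872 = 0.4791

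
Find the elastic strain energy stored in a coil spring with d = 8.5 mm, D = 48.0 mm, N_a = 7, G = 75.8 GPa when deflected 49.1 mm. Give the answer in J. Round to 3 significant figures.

k = Gd⁴/(8D³N_a) = (75.8×10³)(8.5⁴)/(8·48.0³·7) = 63.89 N/mm
U = ½kδ² = 0.5 × 63.89 × 49.1² = 77013 N·mm = 77.013 J

77.0 J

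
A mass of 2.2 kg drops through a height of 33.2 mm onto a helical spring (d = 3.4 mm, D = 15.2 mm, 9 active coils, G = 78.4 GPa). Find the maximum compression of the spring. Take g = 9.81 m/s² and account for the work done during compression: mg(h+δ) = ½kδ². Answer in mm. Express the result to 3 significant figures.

6.42 mm

k = Gd⁴/(8D³N_a) = (78.4×10³)(3.4⁴)/(8·15.2³·9) = 41.435 N/mm
W = mg = 2.2 × 9.81 = 21.582 N
½kδ² − Wδ − Wh = 0 → δ = (W + √(W² + 2kWh))/k
δ = (21.582 + √(465.78 + 59378.4))/41.435 = (21.582 + 244.63)/41.435 = 6.4248 mm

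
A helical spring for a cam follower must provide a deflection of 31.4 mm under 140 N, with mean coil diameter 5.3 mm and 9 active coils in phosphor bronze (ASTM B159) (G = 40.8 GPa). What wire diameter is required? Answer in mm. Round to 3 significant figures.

Required rate k = F/δ = 140/31.4 = 4.4586 N/mm
d = (8D³N_a·k / G)^(1/4) = (8·5.3³·9·4.4586 / (40.8×10³))^0.25
  = (1.1714)^0.25 = 1.0403 mm

1.04 mm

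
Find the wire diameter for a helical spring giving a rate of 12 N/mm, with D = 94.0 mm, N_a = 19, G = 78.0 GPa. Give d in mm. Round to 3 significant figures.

11.8 mm

d = (8D³N_a·k / G)^(1/4) = (8·94.0³·19·12 / (78.0×10³))^0.25
  = (19423)^0.25 = 11.8053 mm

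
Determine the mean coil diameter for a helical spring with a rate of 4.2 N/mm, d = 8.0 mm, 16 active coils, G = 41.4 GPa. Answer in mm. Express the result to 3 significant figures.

68.1 mm

D = (Gd⁴/(8N_a·k))^(1/3) = (41.4×10³·8.0⁴/(8·16·4.2))^(1/3)
  = (315429)^(1/3) = 68.0718 mm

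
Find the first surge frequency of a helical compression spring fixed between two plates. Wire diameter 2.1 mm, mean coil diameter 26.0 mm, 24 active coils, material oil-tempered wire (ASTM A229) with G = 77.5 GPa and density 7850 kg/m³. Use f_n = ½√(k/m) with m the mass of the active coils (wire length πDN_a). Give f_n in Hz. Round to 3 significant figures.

45.8 Hz

k = Gd⁴/(8D³N_a) = (77.5×10³)(2.1⁴)/(8·26.0³·24) = 0.44664 N/mm = 446.64 N/m
Wire length L = πDN_a = π·26.0·24 = 1960.4 mm
m = ρ·(πd²/4)·L = 7850 × 3.4636×10⁻⁶ m² × 1.9604 m = 0.053301 kg
f_n = ½√(k/m) = 0.5·√(446.64/0.053301) = 0.5·√(8379.6) = 45.77 Hz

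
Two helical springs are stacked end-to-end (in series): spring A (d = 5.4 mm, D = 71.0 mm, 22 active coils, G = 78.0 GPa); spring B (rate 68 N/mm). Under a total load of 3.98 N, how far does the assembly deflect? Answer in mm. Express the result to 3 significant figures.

k_A = Gd⁴/(8D³N_a) = (78.0×10³)(5.4⁴)/(8·71.0³·22) = 1.0529 N/mm
Series: 1/k_eq = 1/1.0529 + 1/68 = 0.96448; k_eq = 1.0368 N/mm
δ = F/k_eq = 3.98/1.0368 = 3.8386 mm

3.84 mm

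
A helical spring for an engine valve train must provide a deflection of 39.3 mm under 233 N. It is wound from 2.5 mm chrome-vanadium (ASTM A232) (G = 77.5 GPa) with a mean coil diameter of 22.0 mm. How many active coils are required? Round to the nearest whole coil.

Required rate k = F/δ = 233/39.3 = 5.9288 N/mm
N_a = Gd⁴/(8D³k) = (77.5×10³ × 2.5⁴)/(8 × 22.0³ × 5.9288)
    = 3.02734e+06 / 505035 = 5.994 → 6 coils

6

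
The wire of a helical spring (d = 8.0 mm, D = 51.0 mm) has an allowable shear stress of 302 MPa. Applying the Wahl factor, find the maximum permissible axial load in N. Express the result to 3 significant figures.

963 N

C = D/d = 51.0/8.0 = 6.3750
K_W = (4C−1)/(4C−4) + 0.615/C = 24.500/21.500 + 0.0965 = 1.2360
τ_max = K·8FD/(πd³) → F_max = τ_allow·πd³/(8DK)
F_max = 302·π·8.0³/(8·51.0·1.2360) = 4.8577e+05/504.29 = 963.27 N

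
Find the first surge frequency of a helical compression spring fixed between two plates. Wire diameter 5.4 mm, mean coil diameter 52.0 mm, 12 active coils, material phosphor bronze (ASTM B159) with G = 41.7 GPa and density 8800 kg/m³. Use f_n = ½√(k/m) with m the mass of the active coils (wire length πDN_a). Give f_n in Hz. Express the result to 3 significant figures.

k = Gd⁴/(8D³N_a) = (41.7×10³)(5.4⁴)/(8·52.0³·12) = 2.6268 N/mm = 2626.8 N/m
Wire length L = πDN_a = π·52.0·12 = 1960.4 mm
m = ρ·(πd²/4)·L = 8800 × 22.902×10⁻⁶ m² × 1.9604 m = 0.39509 kg
f_n = ½√(k/m) = 0.5·√(2626.8/0.39509) = 0.5·√(6648.7) = 40.77 Hz

40.8 Hz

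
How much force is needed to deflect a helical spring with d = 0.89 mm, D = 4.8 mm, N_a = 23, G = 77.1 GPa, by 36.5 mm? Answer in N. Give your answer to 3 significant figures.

k = Gd⁴/(8D³N_a) = (77.1×10³)(0.89⁴)/(8·4.8³·23) = 2.3772 N/mm
F = k·δ = 2.3772 × 36.5 = 86.769 N

86.8 N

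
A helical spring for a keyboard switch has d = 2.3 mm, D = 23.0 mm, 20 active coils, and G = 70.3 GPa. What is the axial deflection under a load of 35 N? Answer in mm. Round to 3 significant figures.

k = Gd⁴/(8D³N_a) = (70.3×10³)(2.3⁴)/(8·23.0³·20) = 1.0106 N/mm
δ = F/k = 35 / 1.0106 = 34.634 mm

34.6 mm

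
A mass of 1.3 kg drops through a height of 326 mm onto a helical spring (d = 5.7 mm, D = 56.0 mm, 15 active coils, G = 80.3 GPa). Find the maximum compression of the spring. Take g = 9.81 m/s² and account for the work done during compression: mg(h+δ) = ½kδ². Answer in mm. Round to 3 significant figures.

48.7 mm

k = Gd⁴/(8D³N_a) = (80.3×10³)(5.7⁴)/(8·56.0³·15) = 4.0223 N/mm
W = mg = 1.3 × 9.81 = 12.753 N
½kδ² − Wδ − Wh = 0 → δ = (W + √(W² + 2kWh))/k
δ = (12.753 + √(162.64 + 33444.9))/4.0223 = (12.753 + 183.32)/4.0223 = 48.748 mm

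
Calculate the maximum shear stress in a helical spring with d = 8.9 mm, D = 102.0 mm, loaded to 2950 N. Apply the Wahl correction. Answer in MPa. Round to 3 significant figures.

Spring index C = D/d = 102.0/8.9 = 11.4607
K_W = (4C−1)/(4C−4) + 0.615/C = 44.843/41.843 + 0.0537 = 1.1254
τ₀ = 8FD/(πd³) = 8·2950·102.0/(π·8.9³) = 2.4072e+06/2214.7 = 1086.9 MPa
τ_max = K·τ₀ = 1.1254 × 1086.9 = 1223.2 MPa

1220 MPa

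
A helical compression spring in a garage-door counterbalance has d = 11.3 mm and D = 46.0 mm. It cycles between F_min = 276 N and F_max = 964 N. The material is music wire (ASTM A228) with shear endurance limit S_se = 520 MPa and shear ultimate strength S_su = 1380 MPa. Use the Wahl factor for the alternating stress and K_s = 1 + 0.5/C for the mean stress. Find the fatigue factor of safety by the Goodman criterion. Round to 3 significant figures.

8.63

C = D/d = 46.0/11.3 = 4.0708; K_W = (4C−1)/(4C−4)+0.615/C = 1.3953; K_s = 1+0.5/C = 1.1228
F_a = (F_max−F_min)/2 = 344 N; F_m = (F_max+F_min)/2 = 620 N
τ_a = K_W·8F_aD/(πd³) = 1.3953 × 27.927 = 38.967 MPa
τ_m = K_s·8F_mD/(πd³) = 1.1228 × 50.333 = 56.515 MPa
Goodman: 1/n_f = τ_a/S_se + τ_m/S_su = 38.967/520 + 56.515/1380 = 0.07494 + 0.04095 = 0.11589
n_f = 1/0.11589 = 8.629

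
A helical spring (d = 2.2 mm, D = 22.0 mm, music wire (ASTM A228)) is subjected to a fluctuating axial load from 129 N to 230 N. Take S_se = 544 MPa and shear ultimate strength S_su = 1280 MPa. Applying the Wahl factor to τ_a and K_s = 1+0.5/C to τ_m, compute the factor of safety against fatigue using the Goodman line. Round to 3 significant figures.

C = D/d = 22.0/2.2 = 10.0000; K_W = (4C−1)/(4C−4)+0.615/C = 1.1448; K_s = 1+0.5/C = 1.0500
F_a = (F_max−F_min)/2 = 50.5 N; F_m = (F_max+F_min)/2 = 179.5 N
τ_a = K_W·8F_aD/(πd³) = 1.1448 × 265.7 = 304.18 MPa
τ_m = K_s·8F_mD/(πd³) = 1.0500 × 944.41 = 991.63 MPa
Goodman: 1/n_f = τ_a/S_se + τ_m/S_su = 304.18/544 + 991.63/1280 = 0.55915 + 0.77471 = 1.3339
n_f = 1/1.3339 = 0.7497

0.750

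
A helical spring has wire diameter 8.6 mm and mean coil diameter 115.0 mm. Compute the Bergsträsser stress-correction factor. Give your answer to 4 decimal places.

C = D/d = 115.0/8.6 = 13.3721
K_B = (4C+2)/(4C−3) = 55.488/50.488 = 1.0990

1.0990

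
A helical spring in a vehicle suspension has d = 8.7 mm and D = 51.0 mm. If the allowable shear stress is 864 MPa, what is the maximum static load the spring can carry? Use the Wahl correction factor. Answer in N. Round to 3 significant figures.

C = D/d = 51.0/8.7 = 5.8621
K_W = (4C−1)/(4C−4) + 0.615/C = 22.448/19.448 + 0.1049 = 1.2592
τ_max = K·8FD/(πd³) → F_max = τ_allow·πd³/(8DK)
F_max = 864·π·8.7³/(8·51.0·1.2592) = 1.7874e+06/513.74 = 3479.2 N

3480 N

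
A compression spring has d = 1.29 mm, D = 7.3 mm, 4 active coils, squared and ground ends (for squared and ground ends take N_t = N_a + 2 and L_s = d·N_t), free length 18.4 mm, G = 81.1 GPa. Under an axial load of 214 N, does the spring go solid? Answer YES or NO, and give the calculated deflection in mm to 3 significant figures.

YES, δ = 11.9 mm

k = Gd⁴/(8D³N_a) = (81.1×10³)(1.29⁴)/(8·7.3³·4) = 18.041 N/mm
N_t = 6; L_s = 1.29·6 = 7.74 mm; δ_solid = L₀ − L_s = 18.4 − 7.74 = 10.66 mm
δ = F/k = 214/18.041 = 11.862 mm
δ ≥ δ_solid → spring goes solid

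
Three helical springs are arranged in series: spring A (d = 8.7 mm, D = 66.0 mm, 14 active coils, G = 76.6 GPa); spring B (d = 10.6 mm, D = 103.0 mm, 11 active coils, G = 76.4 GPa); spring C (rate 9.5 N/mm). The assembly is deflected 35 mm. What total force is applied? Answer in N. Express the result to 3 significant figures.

k_A = Gd⁴/(8D³N_a) = (76.6×10³)(8.7⁴)/(8·66.0³·14) = 13.629 N/mm
k_B = Gd⁴/(8D³N_a) = (76.4×10³)(10.6⁴)/(8·103.0³·11) = 10.03 N/mm
Series: 1/k_eq = 1/13.629 + 1/10.03 + 1/9.5 = 0.27833; k_eq = 3.5928 N/mm
F = k_eq·δ = 3.5928·35 = 125.75 N

126 N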